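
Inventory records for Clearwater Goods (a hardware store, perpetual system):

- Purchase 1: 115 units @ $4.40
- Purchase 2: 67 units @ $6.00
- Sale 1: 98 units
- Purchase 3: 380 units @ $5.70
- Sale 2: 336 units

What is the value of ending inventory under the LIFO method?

Sale 1 (98) [LIFO — newest first]: 67 @ $6.00 + 31 @ $4.40 = $538.40
Sale 2 (336) [LIFO — newest first]: 336 @ $5.70 = $1,915.20
Total COGS = $538.40 + $1,915.20 = $2,453.60
Ending inventory: 84 @ $4.40 + 44 @ $5.70 = $620.40

Ending inventory = $620.40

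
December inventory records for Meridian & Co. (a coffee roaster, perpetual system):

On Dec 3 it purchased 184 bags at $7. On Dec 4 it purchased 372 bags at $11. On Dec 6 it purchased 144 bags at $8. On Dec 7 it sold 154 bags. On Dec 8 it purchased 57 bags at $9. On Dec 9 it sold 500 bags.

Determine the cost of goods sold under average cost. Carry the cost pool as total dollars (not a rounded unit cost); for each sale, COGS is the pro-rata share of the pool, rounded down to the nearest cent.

COGS = $6,087.08

After Dec 3: 184 on hand, pool $1,288.00 (≈ $7.0000 each)
After Dec 4: 556 on hand, pool $5,380.00 (≈ $9.6763 each)
After Dec 6: 700 on hand, pool $6,532.00 (≈ $9.3314 each)
Dec 7, sell 154: 154/700 × $6,532.00 → $1,437.04
After Dec 8: 603 on hand, pool $5,607.96 (≈ $9.3001 each)
Dec 9, sell 500: 500/603 × $5,607.96 → $4,650.04
Total COGS = $1,437.04 + $4,650.04 = $6,087.08
Ending inventory (cost pool remaining) = $957.92
Check: goods available $7,045.00 = COGS $6,087.08 + ending $957.92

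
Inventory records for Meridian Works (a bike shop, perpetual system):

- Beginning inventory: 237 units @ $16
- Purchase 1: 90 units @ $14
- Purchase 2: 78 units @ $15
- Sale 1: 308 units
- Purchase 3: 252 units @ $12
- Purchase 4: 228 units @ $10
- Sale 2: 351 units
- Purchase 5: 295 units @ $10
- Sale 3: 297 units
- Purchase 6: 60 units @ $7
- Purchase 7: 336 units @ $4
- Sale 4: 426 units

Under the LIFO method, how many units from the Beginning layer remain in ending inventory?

Sale 1 (308) [LIFO — newest first]: 78 @ $15 + 90 @ $14 + 140 @ $16 = $4,670
Sale 2 (351) [LIFO — newest first]: 228 @ $10 + 123 @ $12 = $3,756
Sale 3 (297) [LIFO — newest first]: 295 @ $10 + 2 @ $12 = $2,974
Sale 4 (426) [LIFO — newest first]: 336 @ $4 + 60 @ $7 + 30 @ $12 = $2,124
Total COGS = $4,670 + $3,756 + $2,974 + $2,124 = $13,524
Ending inventory: 97 @ $16 + 97 @ $12 = $2,716
Check: goods available $16,240 = COGS $13,524 + ending $2,716

97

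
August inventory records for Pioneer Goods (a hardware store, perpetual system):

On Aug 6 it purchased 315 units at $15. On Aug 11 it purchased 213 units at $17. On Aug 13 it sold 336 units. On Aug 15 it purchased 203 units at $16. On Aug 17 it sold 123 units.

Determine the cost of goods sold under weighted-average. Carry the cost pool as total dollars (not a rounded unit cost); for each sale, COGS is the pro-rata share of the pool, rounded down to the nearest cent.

COGS = $7,267.54

After Aug 6: 315 on hand, pool $4,725.00 (≈ $15.0000 each)
After Aug 11: 528 on hand, pool $8,346.00 (≈ $15.8068 each)
Aug 13, sell 336: 336/528 × $8,346.00 → $5,311.09
After Aug 15: 395 on hand, pool $6,282.91 (≈ $15.9061 each)
Aug 17, sell 123: 123/395 × $6,282.91 → $1,956.45
Total COGS = $5,311.09 + $1,956.45 = $7,267.54
Ending inventory (cost pool remaining) = $4,326.46
Check: goods available $11,594.00 = COGS $7,267.54 + ending $4,326.46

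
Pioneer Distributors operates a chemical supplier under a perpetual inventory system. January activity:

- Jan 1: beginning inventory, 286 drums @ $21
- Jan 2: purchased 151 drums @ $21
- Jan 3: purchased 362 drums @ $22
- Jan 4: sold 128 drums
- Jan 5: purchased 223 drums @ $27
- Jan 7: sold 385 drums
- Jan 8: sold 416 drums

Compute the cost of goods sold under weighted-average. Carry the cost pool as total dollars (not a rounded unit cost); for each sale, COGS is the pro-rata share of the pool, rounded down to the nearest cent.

COGS = $21,038.18

After Jan 1: 286 on hand, pool $6,006.00 (≈ $21.0000 each)
After Jan 2: 437 on hand, pool $9,177.00 (≈ $21.0000 each)
After Jan 3: 799 on hand, pool $17,141.00 (≈ $21.4531 each)
Jan 4, sell 128: 128/799 × $17,141.00 → $2,745.99
After Jan 5: 894 on hand, pool $20,416.01 (≈ $22.8367 each)
Jan 7, sell 385: 385/894 × $20,416.01 → $8,792.12
Jan 8, sell 416: 416/509 × $11,623.89 → $9,500.07
Total COGS = $2,745.99 + $8,792.12 + $9,500.07 = $21,038.18
Ending inventory (cost pool remaining) = $2,123.82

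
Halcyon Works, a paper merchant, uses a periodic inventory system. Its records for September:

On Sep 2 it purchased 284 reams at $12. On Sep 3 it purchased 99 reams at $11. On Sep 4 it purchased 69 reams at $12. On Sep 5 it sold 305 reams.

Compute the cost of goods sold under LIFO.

Sep 5, 305 sold [LIFO — newest first]: 69 @ $12 + 99 @ $11 + 137 @ $12 = $3,561
Ending inventory: 147 @ $12 = $1,764
Check: goods available $5,325 = COGS $3,561 + ending $1,764

COGS = $3,561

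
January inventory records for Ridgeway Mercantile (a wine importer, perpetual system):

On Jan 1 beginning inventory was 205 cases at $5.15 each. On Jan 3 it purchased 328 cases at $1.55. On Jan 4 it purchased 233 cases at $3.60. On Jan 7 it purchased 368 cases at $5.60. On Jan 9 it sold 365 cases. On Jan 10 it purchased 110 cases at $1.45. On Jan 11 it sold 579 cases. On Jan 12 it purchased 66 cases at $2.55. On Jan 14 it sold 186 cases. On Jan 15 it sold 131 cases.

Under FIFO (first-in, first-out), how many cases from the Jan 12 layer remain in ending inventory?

49

Jan 9, 365 sold [FIFO — oldest first]: 205 @ $5.15 + 160 @ $1.55 = $1,303.75
Jan 11, 579 sold [FIFO — oldest first]: 168 @ $1.55 + 233 @ $3.60 + 178 @ $5.60 = $2,096.00
Jan 14, 186 sold [FIFO — oldest first]: 186 @ $5.60 = $1,041.60
Jan 15, 131 sold [FIFO — oldest first]: 4 @ $5.60 + 110 @ $1.45 + 17 @ $2.55 = $225.25
Total COGS = $1,303.75 + $2,096.00 + $1,041.60 + $225.25 = $4,666.60
Ending inventory: 49 @ $2.55 = $124.95
Check: goods available $4,791.55 = COGS $4,666.60 + ending $124.95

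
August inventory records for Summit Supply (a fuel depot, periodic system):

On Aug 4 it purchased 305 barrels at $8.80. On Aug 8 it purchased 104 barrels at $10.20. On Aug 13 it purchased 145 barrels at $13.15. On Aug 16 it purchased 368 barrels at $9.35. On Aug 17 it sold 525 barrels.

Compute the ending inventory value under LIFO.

Ending inventory = $3,622.40

Aug 17, 525 sold [LIFO — newest first]: 368 @ $9.35 + 145 @ $13.15 + 12 @ $10.20 = $5,469.95
Ending inventory: 305 @ $8.80 + 92 @ $10.20 = $3,622.40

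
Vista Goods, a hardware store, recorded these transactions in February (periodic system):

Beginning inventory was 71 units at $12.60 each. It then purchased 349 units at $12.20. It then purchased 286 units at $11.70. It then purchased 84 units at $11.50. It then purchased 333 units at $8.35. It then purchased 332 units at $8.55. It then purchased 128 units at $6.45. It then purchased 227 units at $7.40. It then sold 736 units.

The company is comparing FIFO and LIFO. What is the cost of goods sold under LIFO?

COGS = $5,753.15

FIFO COGS: 71 @ $12.60 + 349 @ $12.20 + 286 @ $11.70 + 30 @ $11.50 = $8,843.60
LIFO COGS: 227 @ $7.40 + 128 @ $6.45 + 332 @ $8.55 + 49 @ $8.35 = $5,753.15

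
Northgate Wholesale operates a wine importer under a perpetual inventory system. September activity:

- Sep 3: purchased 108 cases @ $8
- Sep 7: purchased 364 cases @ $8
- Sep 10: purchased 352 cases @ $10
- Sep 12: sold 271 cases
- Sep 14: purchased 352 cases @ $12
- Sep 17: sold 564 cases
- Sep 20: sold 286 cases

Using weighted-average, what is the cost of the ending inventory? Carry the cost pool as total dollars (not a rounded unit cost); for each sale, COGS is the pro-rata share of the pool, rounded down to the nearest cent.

Ending inventory = $554.29

After Sep 3: 108 on hand, pool $864.00 (≈ $8.0000 each)
After Sep 7: 472 on hand, pool $3,776.00 (≈ $8.0000 each)
After Sep 10: 824 on hand, pool $7,296.00 (≈ $8.8544 each)
Sep 12, sell 271: 271/824 × $7,296.00 → $2,399.53
After Sep 14: 905 on hand, pool $9,120.47 (≈ $10.0779 each)
Sep 17, sell 564: 564/905 × $9,120.47 → $5,683.91
Sep 20, sell 286: 286/341 × $3,436.56 → $2,882.27
Total COGS = $2,399.53 + $5,683.91 + $2,882.27 = $10,965.71
Ending inventory (cost pool remaining) = $554.29
Check: goods available $11,520.00 = COGS $10,965.71 + ending $554.29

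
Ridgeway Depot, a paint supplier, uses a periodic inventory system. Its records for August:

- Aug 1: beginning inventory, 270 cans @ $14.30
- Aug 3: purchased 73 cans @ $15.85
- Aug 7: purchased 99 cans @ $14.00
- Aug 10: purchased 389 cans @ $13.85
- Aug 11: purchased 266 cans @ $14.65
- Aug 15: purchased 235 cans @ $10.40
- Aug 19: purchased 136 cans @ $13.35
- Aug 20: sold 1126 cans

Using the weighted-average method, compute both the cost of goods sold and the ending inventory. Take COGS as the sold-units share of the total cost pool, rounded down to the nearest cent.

Aug 20, sell 1126: 1126/1468 × $19,948.20 → $15,300.86
Ending inventory (cost pool remaining) = $4,647.34

COGS = $15,300.86; ending inventory = $4,647.34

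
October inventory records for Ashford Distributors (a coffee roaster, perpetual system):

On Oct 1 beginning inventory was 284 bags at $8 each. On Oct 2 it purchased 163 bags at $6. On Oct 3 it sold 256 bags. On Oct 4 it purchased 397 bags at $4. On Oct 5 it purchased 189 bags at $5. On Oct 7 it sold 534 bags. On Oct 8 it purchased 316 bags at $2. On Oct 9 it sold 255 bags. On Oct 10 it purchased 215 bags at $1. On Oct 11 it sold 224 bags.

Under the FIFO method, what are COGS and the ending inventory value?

Oct 3, 256 sold [FIFO — oldest first]: 256 @ $8 = $2,048
Oct 7, 534 sold [FIFO — oldest first]: 28 @ $8 + 163 @ $6 + 343 @ $4 = $2,574
Oct 9, 255 sold [FIFO — oldest first]: 54 @ $4 + 189 @ $5 + 12 @ $2 = $1,185
Oct 11, 224 sold [FIFO — oldest first]: 224 @ $2 = $448
Total COGS = $2,048 + $2,574 + $1,185 + $448 = $6,255
Ending inventory: 80 @ $2 + 215 @ $1 = $375
Check: goods available $6,630 = COGS $6,255 + ending $375

COGS = $6,255; ending inventory = $375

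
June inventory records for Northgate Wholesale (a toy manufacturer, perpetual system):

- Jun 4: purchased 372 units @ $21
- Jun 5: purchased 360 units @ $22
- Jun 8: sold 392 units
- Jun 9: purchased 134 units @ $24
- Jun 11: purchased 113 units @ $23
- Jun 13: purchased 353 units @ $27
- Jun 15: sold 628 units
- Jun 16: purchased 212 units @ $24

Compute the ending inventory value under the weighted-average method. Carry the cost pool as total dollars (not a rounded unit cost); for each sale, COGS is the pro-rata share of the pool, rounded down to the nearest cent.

Ending inventory = $12,606.95

After Jun 4: 372 on hand, pool $7,812.00 (≈ $21.0000 each)
After Jun 5: 732 on hand, pool $15,732.00 (≈ $21.4918 each)
Jun 8, sell 392: 392/732 × $15,732.00 → $8,424.78
After Jun 9: 474 on hand, pool $10,523.22 (≈ $22.2009 each)
After Jun 11: 587 on hand, pool $13,122.22 (≈ $22.3547 each)
After Jun 13: 940 on hand, pool $22,653.22 (≈ $24.0992 each)
Jun 15, sell 628: 628/940 × $22,653.22 → $15,134.27
After Jun 16: 524 on hand, pool $12,606.95 (≈ $24.0591 each)
Total COGS = $8,424.78 + $15,134.27 = $23,559.05
Ending inventory (cost pool remaining) = $12,606.95
Check: goods available $36,166.00 = COGS $23,559.05 + ending $12,606.95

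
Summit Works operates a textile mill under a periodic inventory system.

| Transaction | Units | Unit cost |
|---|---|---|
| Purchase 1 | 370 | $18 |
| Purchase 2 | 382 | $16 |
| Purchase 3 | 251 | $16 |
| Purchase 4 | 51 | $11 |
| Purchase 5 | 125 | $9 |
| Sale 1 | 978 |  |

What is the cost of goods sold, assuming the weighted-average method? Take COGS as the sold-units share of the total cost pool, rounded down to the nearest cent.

Sale 1, sell 978: 978/1179 × $18,474.00 → $15,324.48
Ending inventory (cost pool remaining) = $3,149.52
Check: goods available $18,474.00 = COGS $15,324.48 + ending $3,149.52

COGS = $15,324.48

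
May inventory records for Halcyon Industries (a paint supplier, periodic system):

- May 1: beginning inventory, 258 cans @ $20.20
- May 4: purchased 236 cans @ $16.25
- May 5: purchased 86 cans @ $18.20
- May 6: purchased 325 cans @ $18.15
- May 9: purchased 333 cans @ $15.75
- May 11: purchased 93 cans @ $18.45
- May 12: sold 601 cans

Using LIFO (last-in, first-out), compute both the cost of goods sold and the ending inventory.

May 12, 601 sold [LIFO — newest first]: 93 @ $18.45 + 333 @ $15.75 + 175 @ $18.15 = $10,136.85
Ending inventory: 258 @ $20.20 + 236 @ $16.25 + 86 @ $18.20 + 150 @ $18.15 = $13,334.30

COGS = $10,136.85; ending inventory = $13,334.30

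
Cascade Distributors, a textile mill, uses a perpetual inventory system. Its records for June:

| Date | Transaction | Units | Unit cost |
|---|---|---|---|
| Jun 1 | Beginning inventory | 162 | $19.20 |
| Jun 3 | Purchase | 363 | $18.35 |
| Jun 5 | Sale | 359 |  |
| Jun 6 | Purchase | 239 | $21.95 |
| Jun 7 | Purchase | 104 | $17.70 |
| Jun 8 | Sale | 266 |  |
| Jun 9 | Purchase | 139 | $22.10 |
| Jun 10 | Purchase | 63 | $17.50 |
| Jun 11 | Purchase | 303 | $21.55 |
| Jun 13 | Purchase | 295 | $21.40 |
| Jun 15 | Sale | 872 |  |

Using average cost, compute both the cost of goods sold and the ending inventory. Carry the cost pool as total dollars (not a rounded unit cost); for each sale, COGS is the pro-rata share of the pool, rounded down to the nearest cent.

COGS = $30,288.87; ending inventory = $3,586.48

After Jun 1: 162 on hand, pool $3,110.40 (≈ $19.2000 each)
After Jun 3: 525 on hand, pool $9,771.45 (≈ $18.6123 each)
Jun 5, sell 359: 359/525 × $9,771.45 → $6,681.81
After Jun 6: 405 on hand, pool $8,335.69 (≈ $20.5820 each)
After Jun 7: 509 on hand, pool $10,176.49 (≈ $19.9931 each)
Jun 8, sell 266: 266/509 × $10,176.49 → $5,318.16
After Jun 9: 382 on hand, pool $7,930.23 (≈ $20.7598 each)
After Jun 10: 445 on hand, pool $9,032.73 (≈ $20.2983 each)
After Jun 11: 748 on hand, pool $15,562.38 (≈ $20.8053 each)
After Jun 13: 1043 on hand, pool $21,875.38 (≈ $20.9735 each)
Jun 15, sell 872: 872/1043 × $21,875.38 → $18,288.90
Total COGS = $6,681.81 + $5,318.16 + $18,288.90 = $30,288.87
Ending inventory (cost pool remaining) = $3,586.48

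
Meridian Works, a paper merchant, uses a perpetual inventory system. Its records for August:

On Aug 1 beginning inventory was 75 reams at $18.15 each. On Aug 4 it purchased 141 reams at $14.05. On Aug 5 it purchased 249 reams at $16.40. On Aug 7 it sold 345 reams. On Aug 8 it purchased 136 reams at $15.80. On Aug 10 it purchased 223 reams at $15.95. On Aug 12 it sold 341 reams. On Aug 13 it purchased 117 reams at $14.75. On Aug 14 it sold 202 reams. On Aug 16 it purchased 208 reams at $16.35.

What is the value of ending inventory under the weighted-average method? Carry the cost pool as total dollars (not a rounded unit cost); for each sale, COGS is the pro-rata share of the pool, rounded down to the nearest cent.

Ending inventory = $4,215.90

After Aug 1: 75 on hand, pool $1,361.25 (≈ $18.1500 each)
After Aug 4: 216 on hand, pool $3,342.30 (≈ $15.4736 each)
After Aug 5: 465 on hand, pool $7,425.90 (≈ $15.9697 each)
Aug 7, sell 345: 345/465 × $7,425.90 → $5,509.53
After Aug 8: 256 on hand, pool $4,065.17 (≈ $15.8796 each)
After Aug 10: 479 on hand, pool $7,622.02 (≈ $15.9124 each)
Aug 12, sell 341: 341/479 × $7,622.02 → $5,426.11
After Aug 13: 255 on hand, pool $3,921.66 (≈ $15.3791 each)
Aug 14, sell 202: 202/255 × $3,921.66 → $3,106.56
After Aug 16: 261 on hand, pool $4,215.90 (≈ $16.1529 each)
Total COGS = $5,509.53 + $5,426.11 + $3,106.56 = $14,042.20
Ending inventory (cost pool remaining) = $4,215.90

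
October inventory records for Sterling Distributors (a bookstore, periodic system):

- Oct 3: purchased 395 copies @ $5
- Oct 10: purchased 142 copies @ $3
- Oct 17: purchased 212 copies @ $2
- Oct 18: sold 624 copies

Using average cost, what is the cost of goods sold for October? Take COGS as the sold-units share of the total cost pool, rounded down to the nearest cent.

Oct 18, sell 624: 624/749 × $2,825.00 → $2,353.53
Ending inventory (cost pool remaining) = $471.47
Check: goods available $2,825.00 = COGS $2,353.53 + ending $471.47

COGS = $2,353.53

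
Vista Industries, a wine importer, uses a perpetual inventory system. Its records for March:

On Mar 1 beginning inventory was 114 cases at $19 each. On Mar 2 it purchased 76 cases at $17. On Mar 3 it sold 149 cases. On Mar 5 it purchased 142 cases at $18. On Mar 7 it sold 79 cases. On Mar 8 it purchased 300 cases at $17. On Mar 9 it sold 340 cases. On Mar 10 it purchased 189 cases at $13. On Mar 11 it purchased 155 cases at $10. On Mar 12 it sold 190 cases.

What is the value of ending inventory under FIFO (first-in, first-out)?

Ending inventory = $2,369

Mar 3, 149 sold [FIFO — oldest first]: 114 @ $19 + 35 @ $17 = $2,761
Mar 7, 79 sold [FIFO — oldest first]: 41 @ $17 + 38 @ $18 = $1,381
Mar 9, 340 sold [FIFO — oldest first]: 104 @ $18 + 236 @ $17 = $5,884
Mar 12, 190 sold [FIFO — oldest first]: 64 @ $17 + 126 @ $13 = $2,726
Total COGS = $2,761 + $1,381 + $5,884 + $2,726 = $12,752
Ending inventory: 63 @ $13 + 155 @ $10 = $2,369
Check: goods available $15,121 = COGS $12,752 + ending $2,369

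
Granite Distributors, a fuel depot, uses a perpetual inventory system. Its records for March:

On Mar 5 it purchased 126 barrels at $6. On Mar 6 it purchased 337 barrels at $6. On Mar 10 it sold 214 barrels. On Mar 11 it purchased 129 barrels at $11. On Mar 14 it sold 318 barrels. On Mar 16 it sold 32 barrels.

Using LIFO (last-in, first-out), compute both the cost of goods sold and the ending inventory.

COGS = $4,029; ending inventory = $168

Mar 10, 214 sold [LIFO — newest first]: 214 @ $6 = $1,284
Mar 14, 318 sold [LIFO — newest first]: 129 @ $11 + 123 @ $6 + 66 @ $6 = $2,553
Mar 16, 32 sold [LIFO — newest first]: 32 @ $6 = $192
Total COGS = $1,284 + $2,553 + $192 = $4,029
Ending inventory: 28 @ $6 = $168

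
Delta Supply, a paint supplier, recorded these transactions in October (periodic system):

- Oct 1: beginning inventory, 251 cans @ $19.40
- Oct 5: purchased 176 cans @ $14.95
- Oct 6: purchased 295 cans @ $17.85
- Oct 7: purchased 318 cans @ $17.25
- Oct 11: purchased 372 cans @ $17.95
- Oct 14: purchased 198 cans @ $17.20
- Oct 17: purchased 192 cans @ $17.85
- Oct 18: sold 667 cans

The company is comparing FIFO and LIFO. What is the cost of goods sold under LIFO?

FIFO COGS: 251 @ $19.40 + 176 @ $14.95 + 240 @ $17.85 = $11,784.60
LIFO COGS: 192 @ $17.85 + 198 @ $17.20 + 277 @ $17.95 = $11,804.95

COGS = $11,804.95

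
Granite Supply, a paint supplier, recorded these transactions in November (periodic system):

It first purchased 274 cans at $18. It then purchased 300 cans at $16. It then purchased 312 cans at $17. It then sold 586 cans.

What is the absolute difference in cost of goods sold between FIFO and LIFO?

FIFO COGS: 274 @ $18 + 300 @ $16 + 12 @ $17 = $9,936
LIFO COGS: 312 @ $17 + 274 @ $16 = $9,688
Difference = |$9,936 − $9,688| = $248

$248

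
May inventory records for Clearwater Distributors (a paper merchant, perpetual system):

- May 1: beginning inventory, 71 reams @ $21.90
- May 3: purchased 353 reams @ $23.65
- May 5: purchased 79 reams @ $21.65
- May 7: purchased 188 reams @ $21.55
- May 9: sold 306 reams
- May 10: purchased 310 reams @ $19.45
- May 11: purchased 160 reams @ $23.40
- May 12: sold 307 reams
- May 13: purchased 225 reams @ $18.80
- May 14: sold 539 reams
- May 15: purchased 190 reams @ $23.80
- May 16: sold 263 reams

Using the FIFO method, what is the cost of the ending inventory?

Ending inventory = $3,831.80

May 9, 306 sold [FIFO — oldest first]: 71 @ $21.90 + 235 @ $23.65 = $7,112.65
May 12, 307 sold [FIFO — oldest first]: 118 @ $23.65 + 79 @ $21.65 + 110 @ $21.55 = $6,871.55
May 14, 539 sold [FIFO — oldest first]: 78 @ $21.55 + 310 @ $19.45 + 151 @ $23.40 = $11,243.80
May 16, 263 sold [FIFO — oldest first]: 9 @ $23.40 + 225 @ $18.80 + 29 @ $23.80 = $5,130.80
Total COGS = $7,112.65 + $6,871.55 + $11,243.80 + $5,130.80 = $30,358.80
Ending inventory: 161 @ $23.80 = $3,831.80
Check: goods available $34,190.60 = COGS $30,358.80 + ending $3,831.80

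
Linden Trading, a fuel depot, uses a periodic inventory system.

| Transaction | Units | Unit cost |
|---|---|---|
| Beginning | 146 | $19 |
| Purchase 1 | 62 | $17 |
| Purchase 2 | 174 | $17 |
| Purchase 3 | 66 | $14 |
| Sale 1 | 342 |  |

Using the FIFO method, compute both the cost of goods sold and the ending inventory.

Sale 1 (342) [FIFO — oldest first]: 146 @ $19 + 62 @ $17 + 134 @ $17 = $6,106
Ending inventory: 40 @ $17 + 66 @ $14 = $1,604
Check: goods available $7,710 = COGS $6,106 + ending $1,604

COGS = $6,106; ending inventory = $1,604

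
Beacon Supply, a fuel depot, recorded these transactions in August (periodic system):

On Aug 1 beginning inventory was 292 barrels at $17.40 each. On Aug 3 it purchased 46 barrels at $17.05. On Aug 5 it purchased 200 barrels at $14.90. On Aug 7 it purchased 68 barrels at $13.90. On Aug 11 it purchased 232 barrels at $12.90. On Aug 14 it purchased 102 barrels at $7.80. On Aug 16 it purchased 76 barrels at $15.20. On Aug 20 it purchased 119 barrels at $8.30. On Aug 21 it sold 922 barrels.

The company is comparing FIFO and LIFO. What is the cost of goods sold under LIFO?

FIFO COGS: 292 @ $17.40 + 46 @ $17.05 + 200 @ $14.90 + 68 @ $13.90 + 232 @ $12.90 + 84 @ $7.80 = $13,438.30
LIFO COGS: 119 @ $8.30 + 76 @ $15.20 + 102 @ $7.80 + 232 @ $12.90 + 68 @ $13.90 + 200 @ $14.90 + 46 @ $17.05 + 79 @ $17.40 = $12,015.40

COGS = $12,015.40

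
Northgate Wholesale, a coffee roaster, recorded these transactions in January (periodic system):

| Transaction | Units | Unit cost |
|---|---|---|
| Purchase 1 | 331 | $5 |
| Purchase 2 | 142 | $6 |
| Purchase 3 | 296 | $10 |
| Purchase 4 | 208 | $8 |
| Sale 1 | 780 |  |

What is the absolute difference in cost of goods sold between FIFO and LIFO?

FIFO COGS: 331 @ $5 + 142 @ $6 + 296 @ $10 + 11 @ $8 = $5,555
LIFO COGS: 208 @ $8 + 296 @ $10 + 142 @ $6 + 134 @ $5 = $6,146
Difference = |$5,555 − $6,146| = $591

$591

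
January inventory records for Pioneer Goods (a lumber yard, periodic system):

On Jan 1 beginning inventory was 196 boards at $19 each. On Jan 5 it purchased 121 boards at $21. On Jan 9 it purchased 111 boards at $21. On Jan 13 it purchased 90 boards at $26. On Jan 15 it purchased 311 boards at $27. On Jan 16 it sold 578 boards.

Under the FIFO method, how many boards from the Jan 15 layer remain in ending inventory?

251

Jan 16, 578 sold [FIFO — oldest first]: 196 @ $19 + 121 @ $21 + 111 @ $21 + 90 @ $26 + 60 @ $27 = $12,556
Ending inventory: 251 @ $27 = $6,777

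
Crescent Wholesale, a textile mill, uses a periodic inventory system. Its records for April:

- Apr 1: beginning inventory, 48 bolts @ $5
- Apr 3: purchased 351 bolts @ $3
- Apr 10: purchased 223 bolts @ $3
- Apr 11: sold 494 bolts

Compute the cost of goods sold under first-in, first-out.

COGS = $1,578

Apr 11, 494 sold [FIFO — oldest first]: 48 @ $5 + 351 @ $3 + 95 @ $3 = $1,578
Ending inventory: 128 @ $3 = $384
Check: goods available $1,962 = COGS $1,578 + ending $384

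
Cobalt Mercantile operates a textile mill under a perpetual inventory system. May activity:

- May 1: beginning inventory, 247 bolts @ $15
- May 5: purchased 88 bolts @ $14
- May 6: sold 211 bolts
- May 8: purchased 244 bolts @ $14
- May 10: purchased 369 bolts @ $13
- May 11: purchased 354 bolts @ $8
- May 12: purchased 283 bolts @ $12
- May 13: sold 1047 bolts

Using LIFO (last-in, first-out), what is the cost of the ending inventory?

Ending inventory = $4,702

May 6, 211 sold [LIFO — newest first]: 88 @ $14 + 123 @ $15 = $3,077
May 13, 1047 sold [LIFO — newest first]: 283 @ $12 + 354 @ $8 + 369 @ $13 + 41 @ $14 = $11,599
Total COGS = $3,077 + $11,599 = $14,676
Ending inventory: 124 @ $15 + 203 @ $14 = $4,702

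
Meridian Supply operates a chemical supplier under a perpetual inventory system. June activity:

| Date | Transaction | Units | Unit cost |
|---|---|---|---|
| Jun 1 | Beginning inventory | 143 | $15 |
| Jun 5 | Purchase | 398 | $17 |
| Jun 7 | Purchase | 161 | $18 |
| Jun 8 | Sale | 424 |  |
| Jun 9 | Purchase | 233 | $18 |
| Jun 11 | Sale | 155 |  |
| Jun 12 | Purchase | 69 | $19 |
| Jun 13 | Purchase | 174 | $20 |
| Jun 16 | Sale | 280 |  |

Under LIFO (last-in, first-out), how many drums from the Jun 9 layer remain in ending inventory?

41

Jun 8, 424 sold [LIFO — newest first]: 161 @ $18 + 263 @ $17 = $7,369
Jun 11, 155 sold [LIFO — newest first]: 155 @ $18 = $2,790
Jun 16, 280 sold [LIFO — newest first]: 174 @ $20 + 69 @ $19 + 37 @ $18 = $5,457
Total COGS = $7,369 + $2,790 + $5,457 = $15,616
Ending inventory: 143 @ $15 + 135 @ $17 + 41 @ $18 = $5,178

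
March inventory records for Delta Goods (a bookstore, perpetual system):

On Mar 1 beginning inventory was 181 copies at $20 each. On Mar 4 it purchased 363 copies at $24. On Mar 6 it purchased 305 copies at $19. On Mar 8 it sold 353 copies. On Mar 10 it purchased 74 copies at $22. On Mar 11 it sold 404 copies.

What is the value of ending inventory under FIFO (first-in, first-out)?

Mar 8, 353 sold [FIFO — oldest first]: 181 @ $20 + 172 @ $24 = $7,748
Mar 11, 404 sold [FIFO — oldest first]: 191 @ $24 + 213 @ $19 = $8,631
Total COGS = $7,748 + $8,631 = $16,379
Ending inventory: 92 @ $19 + 74 @ $22 = $3,376

Ending inventory = $3,376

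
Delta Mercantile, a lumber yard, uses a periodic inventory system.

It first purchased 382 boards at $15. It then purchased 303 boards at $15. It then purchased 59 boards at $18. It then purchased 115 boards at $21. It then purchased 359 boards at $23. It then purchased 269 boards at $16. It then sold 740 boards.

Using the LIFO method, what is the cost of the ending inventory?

Sale 1 (740) [LIFO — newest first]: 269 @ $16 + 359 @ $23 + 112 @ $21 = $14,913
Ending inventory: 382 @ $15 + 303 @ $15 + 59 @ $18 + 3 @ $21 = $11,400

Ending inventory = $11,400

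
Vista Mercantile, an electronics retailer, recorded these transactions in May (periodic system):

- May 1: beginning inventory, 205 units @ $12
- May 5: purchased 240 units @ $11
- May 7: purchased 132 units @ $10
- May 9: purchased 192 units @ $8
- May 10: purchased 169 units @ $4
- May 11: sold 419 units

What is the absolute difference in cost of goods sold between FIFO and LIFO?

$2,022

FIFO COGS: 205 @ $12 + 214 @ $11 = $4,814
LIFO COGS: 169 @ $4 + 192 @ $8 + 58 @ $10 = $2,792
Difference = |$4,814 − $2,792| = $2,022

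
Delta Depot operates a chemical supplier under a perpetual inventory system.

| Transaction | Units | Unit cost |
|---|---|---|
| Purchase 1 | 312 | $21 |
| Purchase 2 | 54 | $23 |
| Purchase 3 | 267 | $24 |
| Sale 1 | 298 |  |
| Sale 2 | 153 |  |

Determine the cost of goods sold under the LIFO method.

COGS = $10,380

Sale 1 (298) [LIFO — newest first]: 267 @ $24 + 31 @ $23 = $7,121
Sale 2 (153) [LIFO — newest first]: 23 @ $23 + 130 @ $21 = $3,259
Total COGS = $7,121 + $3,259 = $10,380
Ending inventory: 182 @ $21 = $3,822
Check: goods available $14,202 = COGS $10,380 + ending $3,822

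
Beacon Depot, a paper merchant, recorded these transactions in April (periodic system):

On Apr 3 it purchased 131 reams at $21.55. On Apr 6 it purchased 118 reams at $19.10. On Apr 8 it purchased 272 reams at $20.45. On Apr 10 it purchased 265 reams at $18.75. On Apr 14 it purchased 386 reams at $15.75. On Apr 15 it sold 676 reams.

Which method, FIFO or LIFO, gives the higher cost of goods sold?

FIFO COGS: 131 @ $21.55 + 118 @ $19.10 + 272 @ $20.45 + 155 @ $18.75 = $13,545.50
LIFO COGS: 386 @ $15.75 + 265 @ $18.75 + 25 @ $20.45 = $11,559.50

FIFO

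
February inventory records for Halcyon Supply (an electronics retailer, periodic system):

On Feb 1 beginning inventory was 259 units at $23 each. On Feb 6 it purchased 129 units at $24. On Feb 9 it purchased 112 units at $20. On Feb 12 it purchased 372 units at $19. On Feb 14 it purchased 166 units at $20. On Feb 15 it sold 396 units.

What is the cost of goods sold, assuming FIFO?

COGS = $9,213

Feb 15, 396 sold [FIFO — oldest first]: 259 @ $23 + 129 @ $24 + 8 @ $20 = $9,213
Ending inventory: 104 @ $20 + 372 @ $19 + 166 @ $20 = $12,468
Check: goods available $21,681 = COGS $9,213 + ending $12,468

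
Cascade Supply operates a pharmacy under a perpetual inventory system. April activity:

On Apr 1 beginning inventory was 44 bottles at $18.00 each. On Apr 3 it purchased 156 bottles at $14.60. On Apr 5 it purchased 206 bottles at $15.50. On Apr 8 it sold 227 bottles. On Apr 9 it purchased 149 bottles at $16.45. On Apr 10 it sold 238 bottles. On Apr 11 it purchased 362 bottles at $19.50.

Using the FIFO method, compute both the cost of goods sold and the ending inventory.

Apr 8, 227 sold [FIFO — oldest first]: 44 @ $18.00 + 156 @ $14.60 + 27 @ $15.50 = $3,488.10
Apr 10, 238 sold [FIFO — oldest first]: 179 @ $15.50 + 59 @ $16.45 = $3,745.05
Total COGS = $3,488.10 + $3,745.05 = $7,233.15
Ending inventory: 90 @ $16.45 + 362 @ $19.50 = $8,539.50
Check: goods available $15,772.65 = COGS $7,233.15 + ending $8,539.50

COGS = $7,233.15; ending inventory = $8,539.50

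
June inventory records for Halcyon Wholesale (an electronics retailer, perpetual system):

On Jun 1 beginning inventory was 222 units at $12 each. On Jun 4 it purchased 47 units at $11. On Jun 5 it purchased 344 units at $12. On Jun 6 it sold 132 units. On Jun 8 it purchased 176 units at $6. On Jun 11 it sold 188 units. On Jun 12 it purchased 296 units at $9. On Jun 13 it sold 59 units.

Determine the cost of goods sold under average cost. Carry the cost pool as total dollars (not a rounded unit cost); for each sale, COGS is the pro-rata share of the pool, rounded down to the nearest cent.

COGS = $4,096.48

After Jun 1: 222 on hand, pool $2,664.00 (≈ $12.0000 each)
After Jun 4: 269 on hand, pool $3,181.00 (≈ $11.8253 each)
After Jun 5: 613 on hand, pool $7,309.00 (≈ $11.9233 each)
Jun 6, sell 132: 132/613 × $7,309.00 → $1,573.87
After Jun 8: 657 on hand, pool $6,791.13 (≈ $10.3366 each)
Jun 11, sell 188: 188/657 × $6,791.13 → $1,943.27
After Jun 12: 765 on hand, pool $7,511.86 (≈ $9.8194 each)
Jun 13, sell 59: 59/765 × $7,511.86 → $579.34
Total COGS = $1,573.87 + $1,943.27 + $579.34 = $4,096.48
Ending inventory (cost pool remaining) = $6,932.52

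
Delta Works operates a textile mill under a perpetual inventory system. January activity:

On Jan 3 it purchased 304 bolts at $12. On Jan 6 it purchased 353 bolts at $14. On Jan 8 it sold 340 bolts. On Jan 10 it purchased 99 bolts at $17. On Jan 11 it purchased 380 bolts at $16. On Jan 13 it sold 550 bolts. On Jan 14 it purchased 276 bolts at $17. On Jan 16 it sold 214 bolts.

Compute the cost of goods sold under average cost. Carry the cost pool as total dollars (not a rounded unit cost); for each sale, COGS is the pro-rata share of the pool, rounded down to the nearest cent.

COGS = $16,105.19

After Jan 3: 304 on hand, pool $3,648.00 (≈ $12.0000 each)
After Jan 6: 657 on hand, pool $8,590.00 (≈ $13.0746 each)
Jan 8, sell 340: 340/657 × $8,590.00 → $4,445.35
After Jan 10: 416 on hand, pool $5,827.65 (≈ $14.0088 each)
After Jan 11: 796 on hand, pool $11,907.65 (≈ $14.9594 each)
Jan 13, sell 550: 550/796 × $11,907.65 → $8,227.64
After Jan 14: 522 on hand, pool $8,372.01 (≈ $16.0383 each)
Jan 16, sell 214: 214/522 × $8,372.01 → $3,432.20
Total COGS = $4,445.35 + $8,227.64 + $3,432.20 = $16,105.19
Ending inventory (cost pool remaining) = $4,939.81
Check: goods available $21,045.00 = COGS $16,105.19 + ending $4,939.81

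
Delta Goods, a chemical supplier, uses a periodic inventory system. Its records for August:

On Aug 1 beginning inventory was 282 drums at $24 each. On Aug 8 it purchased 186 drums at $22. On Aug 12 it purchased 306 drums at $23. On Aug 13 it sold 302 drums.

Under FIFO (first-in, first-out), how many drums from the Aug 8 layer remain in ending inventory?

166

Aug 13, 302 sold [FIFO — oldest first]: 282 @ $24 + 20 @ $22 = $7,208
Ending inventory: 166 @ $22 + 306 @ $23 = $10,690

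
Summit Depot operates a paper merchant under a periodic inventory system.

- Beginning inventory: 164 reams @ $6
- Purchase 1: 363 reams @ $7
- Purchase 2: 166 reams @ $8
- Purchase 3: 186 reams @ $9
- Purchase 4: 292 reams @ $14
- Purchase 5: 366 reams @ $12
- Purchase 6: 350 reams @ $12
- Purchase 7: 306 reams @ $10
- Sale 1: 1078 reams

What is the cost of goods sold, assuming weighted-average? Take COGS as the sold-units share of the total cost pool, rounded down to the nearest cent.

COGS = $10,945.65

Sale 1, sell 1078: 1078/2193 × $22,267.00 → $10,945.65
Ending inventory (cost pool remaining) = $11,321.35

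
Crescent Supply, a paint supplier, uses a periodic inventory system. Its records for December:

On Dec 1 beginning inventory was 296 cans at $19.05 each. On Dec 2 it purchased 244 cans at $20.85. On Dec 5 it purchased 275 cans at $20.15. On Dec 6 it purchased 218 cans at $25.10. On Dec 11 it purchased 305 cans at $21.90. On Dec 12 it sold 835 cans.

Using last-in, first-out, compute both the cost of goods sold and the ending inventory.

Dec 12, 835 sold [LIFO — newest first]: 305 @ $21.90 + 218 @ $25.10 + 275 @ $20.15 + 37 @ $20.85 = $18,464.00
Ending inventory: 296 @ $19.05 + 207 @ $20.85 = $9,954.75

COGS = $18,464.00; ending inventory = $9,954.75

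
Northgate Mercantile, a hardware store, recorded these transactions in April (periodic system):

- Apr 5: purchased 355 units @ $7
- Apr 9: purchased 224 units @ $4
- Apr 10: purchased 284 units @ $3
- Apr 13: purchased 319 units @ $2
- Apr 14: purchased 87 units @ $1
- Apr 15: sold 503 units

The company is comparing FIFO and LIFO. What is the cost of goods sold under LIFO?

COGS = $1,016

FIFO COGS: 355 @ $7 + 148 @ $4 = $3,077
LIFO COGS: 87 @ $1 + 319 @ $2 + 97 @ $3 = $1,016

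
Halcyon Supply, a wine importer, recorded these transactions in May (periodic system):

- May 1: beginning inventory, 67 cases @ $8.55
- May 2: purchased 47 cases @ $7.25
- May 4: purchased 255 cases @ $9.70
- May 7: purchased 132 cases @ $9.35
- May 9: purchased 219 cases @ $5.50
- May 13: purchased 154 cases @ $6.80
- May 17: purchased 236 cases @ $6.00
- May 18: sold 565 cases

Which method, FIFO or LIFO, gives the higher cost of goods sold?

FIFO COGS: 67 @ $8.55 + 47 @ $7.25 + 255 @ $9.70 + 132 @ $9.35 + 64 @ $5.50 = $4,973.30
LIFO COGS: 236 @ $6.00 + 154 @ $6.80 + 175 @ $5.50 = $3,425.70

FIFO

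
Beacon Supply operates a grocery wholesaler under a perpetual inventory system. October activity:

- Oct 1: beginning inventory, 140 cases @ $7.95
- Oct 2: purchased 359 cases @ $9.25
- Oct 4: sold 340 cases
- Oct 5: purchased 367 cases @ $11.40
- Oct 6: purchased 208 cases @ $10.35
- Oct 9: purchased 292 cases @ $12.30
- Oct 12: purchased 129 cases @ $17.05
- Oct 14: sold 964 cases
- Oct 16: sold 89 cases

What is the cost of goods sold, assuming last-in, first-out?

COGS = $15,750.50

Oct 4, 340 sold [LIFO — newest first]: 340 @ $9.25 = $3,145.00
Oct 14, 964 sold [LIFO — newest first]: 129 @ $17.05 + 292 @ $12.30 + 208 @ $10.35 + 335 @ $11.40 = $11,762.85
Oct 16, 89 sold [LIFO — newest first]: 32 @ $11.40 + 19 @ $9.25 + 38 @ $7.95 = $842.65
Total COGS = $3,145.00 + $11,762.85 + $842.65 = $15,750.50
Ending inventory: 102 @ $7.95 = $810.90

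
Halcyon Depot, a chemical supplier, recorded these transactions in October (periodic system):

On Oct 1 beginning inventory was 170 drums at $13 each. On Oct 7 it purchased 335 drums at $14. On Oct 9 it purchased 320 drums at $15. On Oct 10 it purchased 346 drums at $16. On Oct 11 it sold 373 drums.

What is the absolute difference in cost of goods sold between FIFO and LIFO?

FIFO COGS: 170 @ $13 + 203 @ $14 = $5,052
LIFO COGS: 346 @ $16 + 27 @ $15 = $5,941
Difference = |$5,052 − $5,941| = $889

$889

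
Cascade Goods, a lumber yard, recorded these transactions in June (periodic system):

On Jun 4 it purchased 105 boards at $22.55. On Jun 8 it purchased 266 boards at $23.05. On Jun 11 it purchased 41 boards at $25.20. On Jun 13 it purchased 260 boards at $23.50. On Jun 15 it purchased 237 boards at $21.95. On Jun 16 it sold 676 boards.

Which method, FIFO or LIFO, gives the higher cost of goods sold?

FIFO

FIFO COGS: 105 @ $22.55 + 266 @ $23.05 + 41 @ $25.20 + 260 @ $23.50 + 4 @ $21.95 = $15,730.05
LIFO COGS: 237 @ $21.95 + 260 @ $23.50 + 41 @ $25.20 + 138 @ $23.05 = $15,526.25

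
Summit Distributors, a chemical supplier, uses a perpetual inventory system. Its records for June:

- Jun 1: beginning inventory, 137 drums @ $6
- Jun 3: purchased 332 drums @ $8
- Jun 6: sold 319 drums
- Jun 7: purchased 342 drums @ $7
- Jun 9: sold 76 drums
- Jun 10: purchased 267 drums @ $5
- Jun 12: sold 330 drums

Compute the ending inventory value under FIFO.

Ending inventory = $1,937

Jun 6, 319 sold [FIFO — oldest first]: 137 @ $6 + 182 @ $8 = $2,278
Jun 9, 76 sold [FIFO — oldest first]: 76 @ $8 = $608
Jun 12, 330 sold [FIFO — oldest first]: 74 @ $8 + 256 @ $7 = $2,384
Total COGS = $2,278 + $608 + $2,384 = $5,270
Ending inventory: 86 @ $7 + 267 @ $5 = $1,937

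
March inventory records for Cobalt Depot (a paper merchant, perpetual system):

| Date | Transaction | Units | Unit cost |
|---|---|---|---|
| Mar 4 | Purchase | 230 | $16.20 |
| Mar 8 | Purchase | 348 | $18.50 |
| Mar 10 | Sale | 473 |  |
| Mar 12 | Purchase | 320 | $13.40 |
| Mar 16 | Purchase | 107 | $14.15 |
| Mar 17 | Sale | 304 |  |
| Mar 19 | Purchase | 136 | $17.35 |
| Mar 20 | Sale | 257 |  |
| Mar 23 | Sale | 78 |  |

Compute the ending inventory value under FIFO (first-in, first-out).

Ending inventory = $503.15

Mar 10, 473 sold [FIFO — oldest first]: 230 @ $16.20 + 243 @ $18.50 = $8,221.50
Mar 17, 304 sold [FIFO — oldest first]: 105 @ $18.50 + 199 @ $13.40 = $4,609.10
Mar 20, 257 sold [FIFO — oldest first]: 121 @ $13.40 + 107 @ $14.15 + 29 @ $17.35 = $3,638.60
Mar 23, 78 sold [FIFO — oldest first]: 78 @ $17.35 = $1,353.30
Total COGS = $8,221.50 + $4,609.10 + $3,638.60 + $1,353.30 = $17,822.50
Ending inventory: 29 @ $17.35 = $503.15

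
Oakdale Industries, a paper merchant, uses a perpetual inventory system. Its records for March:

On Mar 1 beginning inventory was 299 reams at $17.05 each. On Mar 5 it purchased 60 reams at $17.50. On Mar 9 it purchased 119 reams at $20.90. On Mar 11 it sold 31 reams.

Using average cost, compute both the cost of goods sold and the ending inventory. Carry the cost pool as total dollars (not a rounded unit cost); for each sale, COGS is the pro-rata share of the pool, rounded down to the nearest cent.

After Mar 1: 299 on hand, pool $5,097.95 (≈ $17.0500 each)
After Mar 5: 359 on hand, pool $6,147.95 (≈ $17.1252 each)
After Mar 9: 478 on hand, pool $8,635.05 (≈ $18.0650 each)
Mar 11, sell 31: 31/478 × $8,635.05 → $560.01
Ending inventory (cost pool remaining) = $8,075.04

COGS = $560.01; ending inventory = $8,075.04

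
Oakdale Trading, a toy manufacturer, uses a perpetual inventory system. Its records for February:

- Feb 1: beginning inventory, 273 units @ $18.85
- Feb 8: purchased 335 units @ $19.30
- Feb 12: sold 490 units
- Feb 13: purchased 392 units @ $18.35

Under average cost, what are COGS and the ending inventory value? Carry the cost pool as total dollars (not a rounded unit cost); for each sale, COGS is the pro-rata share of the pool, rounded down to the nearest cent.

After Feb 1: 273 on hand, pool $5,146.05 (≈ $18.8500 each)
After Feb 8: 608 on hand, pool $11,611.55 (≈ $19.0979 each)
Feb 12, sell 490: 490/608 × $11,611.55 → $9,357.99
After Feb 13: 510 on hand, pool $9,446.76 (≈ $18.5231 each)
Ending inventory (cost pool remaining) = $9,446.76

COGS = $9,357.99; ending inventory = $9,446.76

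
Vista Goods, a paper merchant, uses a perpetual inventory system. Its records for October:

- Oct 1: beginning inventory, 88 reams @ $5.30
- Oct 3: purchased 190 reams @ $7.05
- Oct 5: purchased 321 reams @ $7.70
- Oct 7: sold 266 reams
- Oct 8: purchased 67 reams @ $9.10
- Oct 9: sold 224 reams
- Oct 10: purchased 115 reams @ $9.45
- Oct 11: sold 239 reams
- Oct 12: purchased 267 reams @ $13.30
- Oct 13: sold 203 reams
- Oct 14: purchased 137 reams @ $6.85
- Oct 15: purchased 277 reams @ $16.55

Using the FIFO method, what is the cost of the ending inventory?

Ending inventory = $7,065.60

Oct 7, 266 sold [FIFO — oldest first]: 88 @ $5.30 + 178 @ $7.05 = $1,721.30
Oct 9, 224 sold [FIFO — oldest first]: 12 @ $7.05 + 212 @ $7.70 = $1,717.00
Oct 11, 239 sold [FIFO — oldest first]: 109 @ $7.70 + 67 @ $9.10 + 63 @ $9.45 = $2,044.35
Oct 13, 203 sold [FIFO — oldest first]: 52 @ $9.45 + 151 @ $13.30 = $2,499.70
Total COGS = $1,721.30 + $1,717.00 + $2,044.35 + $2,499.70 = $7,982.35
Ending inventory: 116 @ $13.30 + 137 @ $6.85 + 277 @ $16.55 = $7,065.60
Check: goods available $15,047.95 = COGS $7,982.35 + ending $7,065.60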